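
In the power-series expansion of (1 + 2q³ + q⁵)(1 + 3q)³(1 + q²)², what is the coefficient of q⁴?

73

(1 + 2q³ + q⁵) has coefficients 1,0,0,2,0 for degrees 0…4.
(1 + 3q)³ has coefficients 1,9,27,27,0 for degrees 0…4.
Finally multiplying by (1 + q²)², the product of all factors after the first has coefficients 1,9,29,45,55 for degrees 0…4.
[q⁴] = 1·55 + 2·9 = 73.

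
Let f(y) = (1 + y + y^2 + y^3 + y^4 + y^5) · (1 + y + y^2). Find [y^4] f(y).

3

(1 + y + y^2 + y^3 + y^4 + y^5) has coefficients 1,1,1,1,1 for degrees 0…4.
(1 + y + y^2) has coefficients 1,1,1,0,0 for degrees 0…4.
[y^4] = 1·0 + 1·0 + 1·1 + 1·1 + 1·1 = 3.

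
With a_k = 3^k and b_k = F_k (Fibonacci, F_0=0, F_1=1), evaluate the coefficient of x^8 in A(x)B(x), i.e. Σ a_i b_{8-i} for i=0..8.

3912

Write out a_i and b_{8-i} for i = 0,…,8 and sum the products.
Σ = 1·21 + 3·13 + 9·8 + 27·5 + 81·3 + 243·2 + 729·1 + 2187·1 + 6561·0 = 3912.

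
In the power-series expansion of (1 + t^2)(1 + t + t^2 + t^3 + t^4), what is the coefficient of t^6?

(1 + t^2) has coefficients 1,0,1 for degrees 0…2.
(1 + t + t^2 + t^3 + t^4) has coefficients 1,1,1,1,1,0,0 for degrees 0…6.
[t^6] = 1·0 + 1·1 = 1.

1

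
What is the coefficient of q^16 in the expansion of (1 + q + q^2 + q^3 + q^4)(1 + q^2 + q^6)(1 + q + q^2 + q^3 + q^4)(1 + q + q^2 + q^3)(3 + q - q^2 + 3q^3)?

50

(1 + q + q^2 + q^3 + q^4) has coefficients 1,1,1,1,1 for degrees 0…4.
(1 + q^2 + q^6) has coefficients 1,0,1,0,0,0,1,0,0,0,0,0,0,0,0,0,0 for degrees 0…16.
Multiplying by (1 + q + q^2 + q^3 + q^4) gives running coefficients 1,1,2,2,2,1,2,1,1,1,1,0,0,0,0,0,0 for degrees 0…16.
Multiplying by (1 + q + q^2 + q^3) gives running coefficients 1,2,4,6,7,7,7,6,5,5,4,3,2,1,0,0,0 for degrees 0…16.
Finally multiplying by (3 + q - q^2 + 3q^3), the product of all factors after the first has coefficients 3,7,13,23,29,34,39,39,35,35,30,23,20,14,8,5,3 for degrees 0…16.
[q^16] = 1·3 + 1·5 + 1·8 + 1·14 + 1·20 = 50.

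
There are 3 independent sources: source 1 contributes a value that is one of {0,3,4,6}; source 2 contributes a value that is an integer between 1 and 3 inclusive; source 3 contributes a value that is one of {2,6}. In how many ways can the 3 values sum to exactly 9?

The generating function for the choices is (1 + q³ + q⁴ + q⁶)·(q + q² + q³)·(q² + q⁶); the count is [q⁹].
(1 + q³ + q⁴ + q⁶) has coefficients 1,0,0,1,1,0,1 for degrees 0…6.
(q + q² + q³) has coefficients 0,1,1,1,0,0,0,0,0,0 for degrees 0…9.
Finally multiplying by (q² + q⁶), the product of all factors after the first has coefficients 0,0,0,1,1,1,0,1,1,1 for degrees 0…9.
[q⁹] = 1·1 + 1·0 + 1·1 + 1·1 = 3.

3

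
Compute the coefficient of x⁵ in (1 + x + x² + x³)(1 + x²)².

3

(1 + x + x² + x³) has coefficients 1,1,1,1 for degrees 0…3.
(1 + x²)² has coefficients 1,0,2,0,1,0 for degrees 0…5.
[x⁵] = 1·0 + 1·1 + 1·0 + 1·2 = 3.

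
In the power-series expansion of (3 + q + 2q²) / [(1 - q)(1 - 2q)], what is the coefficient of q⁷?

1018

The denominator gives the recurrence a_n = 3a_(n−1) − 2a_(n−2) for n ≥ 3; the numerator fixes a_0 = 3, a_1 = 10, a_2 = 26.
Iterating: 3, 10, 26, 58, 122, 250, 506, 1018, so a_7 = 1018.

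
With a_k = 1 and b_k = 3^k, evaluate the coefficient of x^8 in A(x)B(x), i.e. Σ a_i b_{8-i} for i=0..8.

9841

The convolution is the x^8 coefficient of A(x)B(x).
Σ = 1·6561 + 1·2187 + 1·729 + 1·243 + 1·81 + 1·27 + 1·9 + 1·3 + 1·1 = 9841.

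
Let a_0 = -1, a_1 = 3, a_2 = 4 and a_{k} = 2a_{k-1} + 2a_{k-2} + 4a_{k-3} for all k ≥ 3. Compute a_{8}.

3360

The ordinary generating function has denominator 1 - 2q - 2q^2 - 4q^3.
Iterating the recurrence: a_0,…,a_{8} = -1, 3, 4, 10, 40, 116, 352, 1096, 3360.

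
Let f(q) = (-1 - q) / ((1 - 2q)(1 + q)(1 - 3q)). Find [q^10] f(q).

The denominator gives the recurrence a_n = 4a_(n−1) − a_(n−2) − 6a_(n−3) for n ≥ 3; the numerator fixes a_0 = -1, a_1 = -5, a_2 = -19.
Iterating: -1, -5, -19, -65, -211, -665, -2059, -6305, -19171, -58025, -175099, so a_10 = -175099.

-175099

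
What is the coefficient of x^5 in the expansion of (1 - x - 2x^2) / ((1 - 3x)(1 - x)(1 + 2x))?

Partial fractions give a closed form: a_n = (2/5)·3^n + (1/3)·1^n + (4/15)·(-2)^n.
At n = 5: a_5 = 89.

89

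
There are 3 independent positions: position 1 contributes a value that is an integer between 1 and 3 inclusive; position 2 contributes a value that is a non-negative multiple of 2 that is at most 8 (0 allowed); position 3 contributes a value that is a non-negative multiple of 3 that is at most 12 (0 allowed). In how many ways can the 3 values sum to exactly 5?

The generating function for the choices is (t + t² + t³)·(1 + t² + t⁴ + t⁶ + t⁸)·(1 + t³ + t⁶ + t⁹ + t¹²); the count is [t⁵].
(t + t² + t³) has coefficients 0,1,1,1 for degrees 0…3.
(1 + t² + t⁴ + t⁶ + t⁸) has coefficients 1,0,1,0,1,0 for degrees 0…5.
Finally multiplying by (1 + t³ + t⁶ + t⁹ + t¹²), the product of all factors after the first has coefficients 1,0,1,1,1,1 for degrees 0…5.
[t⁵] = 1·1 + 1·1 + 1·1 = 3.

3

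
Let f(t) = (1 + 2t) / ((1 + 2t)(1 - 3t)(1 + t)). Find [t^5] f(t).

Partial fractions give a closed form: a_n = (3/4)·3^n + (1/4)·(-1)^n.
At n = 5: a_5 = 182.

182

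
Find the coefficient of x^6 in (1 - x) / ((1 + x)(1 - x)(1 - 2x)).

43

Partial fractions give a closed form: a_n = (1/3)·(-1)^n + (2/3)·2^n.
At n = 6: a_6 = 43.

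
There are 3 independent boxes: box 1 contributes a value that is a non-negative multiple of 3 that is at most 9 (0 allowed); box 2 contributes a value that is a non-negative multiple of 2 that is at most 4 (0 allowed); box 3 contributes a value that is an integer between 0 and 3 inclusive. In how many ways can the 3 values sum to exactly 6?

4

The generating function for the choices is (1 + q^3 + q^6 + q^9)·(1 + q^2 + q^4)·(1 + q + q^2 + q^3); the count is [q^6].
(1 + q^3 + q^6 + q^9) has coefficients 1,0,0,1,0,0,1 for degrees 0…6.
(1 + q^2 + q^4) has coefficients 1,0,1,0,1,0,0 for degrees 0…6.
Finally multiplying by (1 + q + q^2 + q^3), the product of all factors after the first has coefficients 1,1,2,2,2,2,1 for degrees 0…6.
[q^6] = 1·1 + 1·2 + 1·1 = 4.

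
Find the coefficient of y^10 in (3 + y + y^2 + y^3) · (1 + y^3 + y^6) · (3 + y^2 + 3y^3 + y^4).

(3 + y + y^2 + y^3) has coefficients 3,1,1,1 for degrees 0…3.
(1 + y^3 + y^6) has coefficients 1,0,0,1,0,0,1,0,0,0,0 for degrees 0…10.
Finally multiplying by (3 + y^2 + 3y^3 + y^4), the product of all factors after the first has coefficients 3,0,1,6,1,1,6,1,1,3,1 for degrees 0…10.
[y^10] = 3·1 + 1·3 + 1·1 + 1·1 = 8.

8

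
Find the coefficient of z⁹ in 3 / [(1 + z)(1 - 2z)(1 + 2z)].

Partial fractions give a closed form: a_n = (-1)·(-1)^n + (1)·2^n + (3)·(-2)^n.
At n = 9: a_9 = -1023.

-1023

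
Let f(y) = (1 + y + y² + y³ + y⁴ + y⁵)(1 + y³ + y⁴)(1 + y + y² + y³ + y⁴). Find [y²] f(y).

(1 + y + y² + y³ + y⁴ + y⁵) has coefficients 1,1,1 for degrees 0…2.
(1 + y³ + y⁴) has coefficients 1,0,0 for degrees 0…2.
Finally multiplying by (1 + y + y² + y³ + y⁴), the product of all factors after the first has coefficients 1,1,1 for degrees 0…2.
[y²] = 1·1 + 1·1 + 1·1 = 3.

3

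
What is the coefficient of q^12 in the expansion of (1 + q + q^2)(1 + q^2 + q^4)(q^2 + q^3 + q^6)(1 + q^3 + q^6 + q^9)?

(1 + q + q^2) has coefficients 1,1,1 for degrees 0…2.
(1 + q^2 + q^4) has coefficients 1,0,1,0,1,0,0,0,0,0,0,0,0 for degrees 0…12.
Multiplying by (q^2 + q^3 + q^6) gives running coefficients 0,0,1,1,1,1,2,1,1,0,1,0,0 for degrees 0…12.
Finally multiplying by (1 + q^3 + q^6 + q^9), the product of all factors after the first has coefficients 0,0,1,1,1,2,3,2,3,3,3,3,3 for degrees 0…12.
[q^12] = 1·3 + 1·3 + 1·3 = 9.

9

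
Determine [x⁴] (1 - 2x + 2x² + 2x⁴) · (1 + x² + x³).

(1 - 2x + 2x² + 2x⁴) has coefficients 1,-2,2,0,2 for degrees 0…4.
(1 + x² + x³) has coefficients 1,0,1,1,0 for degrees 0…4.
[x⁴] = 1·0 − 2·1 + 2·1 + 2·1 = 2.

2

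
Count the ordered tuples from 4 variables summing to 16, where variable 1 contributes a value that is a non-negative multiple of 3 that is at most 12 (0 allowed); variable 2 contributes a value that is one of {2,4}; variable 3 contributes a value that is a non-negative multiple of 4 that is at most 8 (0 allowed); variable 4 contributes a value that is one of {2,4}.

4

The generating function for the choices is (1 + z³ + z⁶ + z⁹ + z¹²)·(z² + z⁴)·(1 + z⁴ + z⁸)·(z² + z⁴); the count is [z¹⁶].
(1 + z³ + z⁶ + z⁹ + z¹²) has coefficients 1,0,0,1,0,0,1,0,0,1,0,0,1 for degrees 0…12.
(z² + z⁴) has coefficients 0,0,1,0,1,0,0,0,0,0,0,0,0,0,0,0,0 for degrees 0…16.
Multiplying by (1 + z⁴ + z⁸) gives running coefficients 0,0,1,0,1,0,1,0,1,0,1,0,1,0,0,0,0 for degrees 0…16.
Finally multiplying by (z² + z⁴), the product of all factors after the first has coefficients 0,0,0,0,1,0,2,0,2,0,2,0,2,0,2,0,1 for degrees 0…16.
[z¹⁶] = 1·1 + 1·0 + 1·2 + 1·0 + 1·1 = 4.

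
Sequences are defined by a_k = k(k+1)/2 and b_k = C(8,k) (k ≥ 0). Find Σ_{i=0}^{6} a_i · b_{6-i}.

This is [x^6] in the product of the two ordinary generating functions.
Σ = 0·28 + 1·56 + 3·70 + 6·56 + 10·28 + 15·8 + 21·1 = 1023.

1023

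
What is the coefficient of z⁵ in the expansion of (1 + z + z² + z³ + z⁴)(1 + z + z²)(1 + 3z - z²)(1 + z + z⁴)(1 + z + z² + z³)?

73

(1 + z + z² + z³ + z⁴) has coefficients 1,1,1,1,1 for degrees 0…4.
(1 + z + z²) has coefficients 1,1,1,0,0,0 for degrees 0…5.
Multiplying by (1 + 3z - z²) gives running coefficients 1,4,3,2,-1,0 for degrees 0…5.
Multiplying by (1 + z + z⁴) gives running coefficients 1,5,7,5,2,3 for degrees 0…5.
Finally multiplying by (1 + z + z² + z³), the product of all factors after the first has coefficients 1,6,13,18,19,17 for degrees 0…5.
[z⁵] = 1·17 + 1·19 + 1·18 + 1·13 + 1·6 = 73.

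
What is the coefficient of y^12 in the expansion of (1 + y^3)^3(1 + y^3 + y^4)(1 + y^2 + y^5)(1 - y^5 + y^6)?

11

(1 + y^3)^3 has coefficients 1,0,0,3,0,0,3,0,0,1 for degrees 0…9.
(1 + y^3 + y^4) has coefficients 1,0,0,1,1,0,0,0,0,0,0,0,0 for degrees 0…12.
Multiplying by (1 + y^2 + y^5) gives running coefficients 1,0,1,1,1,2,1,0,1,1,0,0,0 for degrees 0…12.
Finally multiplying by (1 - y^5 + y^6), the product of all factors after the first has coefficients 1,0,1,1,1,1,2,-1,1,1,-1,1,1 for degrees 0…12.
[y^12] = 1·1 + 3·1 + 3·2 + 1·1 = 11.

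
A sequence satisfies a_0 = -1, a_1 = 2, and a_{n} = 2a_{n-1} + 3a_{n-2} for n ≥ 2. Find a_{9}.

4922

The ordinary generating function has denominator 1 - 2t - 3t^2.
Iterating the recurrence: a_0,…,a_{9} = -1, 2, 1, 8, 19, 62, 181, 548, 1639, 4922.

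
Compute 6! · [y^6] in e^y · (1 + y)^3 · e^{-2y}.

-47

The EGF product rule gives c_6 = Σ_{k_1+k_2+k_3=6} C(6; k_1,k_2,k_3) · ∏ g_i(k_i), where e^y gives (1)^k; (1+y)^3 gives the falling factorial (3)_k; e^{-2y} gives (-2)^k.
g_1(k) for k = 0…6: 1, 1, 1, 1, 1, 1, 1.
g_2(k) for k = 0…6: 1, 3, 6, 6, 0, 0, 0.
g_3(k) for k = 0…6: 1, -2, 4, -8, 16, -32, 64.
First combine the last two factors: h(k) = Σ_j C(k,j)·g_2(j)·g_3(k−j) for k = 0…6: 1, 1, -2, -2, 16, -32, -32.
c_6 = Σ_k C(6,k)·g_1(k)·h(6−k) = 1·1·(-32) + 6·1·(-32) + 15·1·16 + 20·1·(-2) + 15·1·(-2) + 6·1·1 + 1·1·1 = −32 − 192 + 240 − 40 − 30 + 6 + 1 = -47.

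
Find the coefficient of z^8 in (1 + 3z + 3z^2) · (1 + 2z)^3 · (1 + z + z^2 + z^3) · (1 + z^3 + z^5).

(1 + 3z + 3z^2) has coefficients 1,3,3 for degrees 0…2.
(1 + 2z)^3 has coefficients 1,6,12,8,0,0,0,0,0 for degrees 0…8.
Multiplying by (1 + z + z^2 + z^3) gives running coefficients 1,7,19,27,26,20,8,0,0 for degrees 0…8.
Finally multiplying by (1 + z^3 + z^5), the product of all factors after the first has coefficients 1,7,19,28,33,40,42,45,47 for degrees 0…8.
[z^8] = 1·47 + 3·45 + 3·42 = 308.

308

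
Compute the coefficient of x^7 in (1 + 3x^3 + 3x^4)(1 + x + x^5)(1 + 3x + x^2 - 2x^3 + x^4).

(1 + 3x^3 + 3x^4) has coefficients 1,0,0,3,3 for degrees 0…4.
(1 + x + x^5) has coefficients 1,1,0,0,0,1,0,0 for degrees 0…7.
Finally multiplying by (1 + 3x + x^2 - 2x^3 + x^4), the product of all factors after the first has coefficients 1,4,4,-1,-1,2,3,1 for degrees 0…7.
[x^7] = 1·1 + 3·(-1) + 3·(-1) = -5.

-5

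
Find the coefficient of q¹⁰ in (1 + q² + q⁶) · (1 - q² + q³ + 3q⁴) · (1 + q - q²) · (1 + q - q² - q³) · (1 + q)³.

(1 + q² + q⁶) has coefficients 1,0,1,0,0,0,1 for degrees 0…6.
(1 - q² + q³ + 3q⁴) has coefficients 1,0,-1,1,3,0,0,0,0,0,0 for degrees 0…10.
Multiplying by (1 + q - q²) gives running coefficients 1,1,-2,0,5,2,-3,0,0,0,0 for degrees 0…10.
Multiplying by (1 + q - q² - q³) gives running coefficients 1,2,-2,-4,6,9,-6,-10,1,3,0 for degrees 0…10.
Finally multiplying by (1 + q)³, the product of all factors after the first has coefficients 1,5,7,-3,-10,13,35,5,-38,-30,2 for degrees 0…10.
[q¹⁰] = 1·2 + 1·(-38) + 1·(-10) = -46.

-46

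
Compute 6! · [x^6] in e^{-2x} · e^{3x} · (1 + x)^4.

The EGF product rule gives c_6 = Σ_{k_1+k_2+k_3=6} C(6; k_1,k_2,k_3) · ∏ g_i(k_i), where e^{-2x} gives (-2)^k; e^{3x} gives (3)^k; (1+x)^4 gives the falling factorial (4)_k.
g_1(k) for k = 0…6: 1, -2, 4, -8, 16, -32, 64.
g_2(k) for k = 0…6: 1, 3, 9, 27, 81, 243, 729.
g_3(k) for k = 0…6: 1, 4, 12, 24, 24, 0, 0.
First combine the last two factors: h(k) = Σ_j C(k,j)·g_2(j)·g_3(k−j) for k = 0…6: 1, 7, 45, 267, 1473, 7623, 37341.
c_6 = Σ_k C(6,k)·g_1(k)·h(6−k) = 1·1·37341 + 6·(-2)·7623 + 15·4·1473 + 20·(-8)·267 + 15·16·45 + 6·(-32)·7 + 1·64·1 = 37341 − 91476 + 88380 − 42720 + 10800 − 1344 + 64 = 1045.

1045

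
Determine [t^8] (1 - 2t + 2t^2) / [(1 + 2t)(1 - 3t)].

2443

The denominator gives the recurrence a_n = a_(n−1) + 6a_(n−2) for n ≥ 3; the numerator fixes a_0 = 1, a_1 = -1, a_2 = 7.
Iterating: 1, -1, 7, 1, 43, 49, 307, 601, 2443, so a_8 = 2443.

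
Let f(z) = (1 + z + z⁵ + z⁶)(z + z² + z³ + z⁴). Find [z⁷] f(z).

(1 + z + z⁵ + z⁶) has coefficients 1,1,0,0,0,1,1 for degrees 0…6.
(z + z² + z³ + z⁴) has coefficients 0,1,1,1,1,0,0,0 for degrees 0…7.
[z⁷] = 1·0 + 1·0 + 1·1 + 1·1 = 2.

2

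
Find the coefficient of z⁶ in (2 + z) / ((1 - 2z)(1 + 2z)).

Partial fractions give a closed form: a_n = (5/4)·2^n + (3/4)·(-2)^n.
At n = 6: a_6 = 128.

128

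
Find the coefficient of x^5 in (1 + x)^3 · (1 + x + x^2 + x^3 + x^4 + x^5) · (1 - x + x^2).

(1 + x)^3 has coefficients 1,3,3,1 for degrees 0…3.
(1 + x + x^2 + x^3 + x^4 + x^5) has coefficients 1,1,1,1,1,1 for degrees 0…5.
Finally multiplying by (1 - x + x^2), the product of all factors after the first has coefficients 1,0,1,1,1,1 for degrees 0…5.
[x^5] = 1·1 + 3·1 + 3·1 + 1·1 = 8.

8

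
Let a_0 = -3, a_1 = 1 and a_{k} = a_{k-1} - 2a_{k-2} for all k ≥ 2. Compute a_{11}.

-43

The ordinary generating function has denominator 1 - y + 2y^2.
Iterating the recurrence: a_0,…,a_{11} = -3, 1, 7, 5, -9, -19, -1, 37, 39, -35, -113, -43.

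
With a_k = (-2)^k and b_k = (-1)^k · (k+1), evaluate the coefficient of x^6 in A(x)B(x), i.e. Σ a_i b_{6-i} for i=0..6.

247

The convolution is the t^6 coefficient of A(t)B(t).
Σ = 1·7 − 2·(-6) + 4·5 − 8·(-4) + 16·3 − 32·(-2) + 64·1 = 247.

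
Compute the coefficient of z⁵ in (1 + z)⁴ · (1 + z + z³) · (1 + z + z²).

(1 + z)⁴ has coefficients 1,4,6,4,1 for degrees 0…4.
(1 + z + z³) has coefficients 1,1,0,1,0,0 for degrees 0…5.
Finally multiplying by (1 + z + z²), the product of all factors after the first has coefficients 1,2,2,2,1,1 for degrees 0…5.
[z⁵] = 1·1 + 4·1 + 6·2 + 4·2 + 1·2 = 27.

27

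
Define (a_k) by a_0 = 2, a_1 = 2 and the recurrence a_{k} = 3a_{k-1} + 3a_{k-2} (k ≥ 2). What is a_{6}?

The ordinary generating function has denominator 1 - 3z - 3z^2.
Iterating the recurrence: a_0,…,a_{6} = 2, 2, 12, 42, 162, 612, 2322.

2322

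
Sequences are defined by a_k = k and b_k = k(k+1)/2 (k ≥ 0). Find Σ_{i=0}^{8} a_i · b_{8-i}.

Write out a_i and b_{8-i} for i = 0,…,8 and sum the products.
Σ = 0·36 + 1·28 + 2·21 + 3·15 + 4·10 + 5·6 + 6·3 + 7·1 + 8·0 = 210.

210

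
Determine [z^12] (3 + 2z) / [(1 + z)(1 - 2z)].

Partial fractions give a closed form: a_n = (1/3)·(-1)^n + (8/3)·2^n.
At n = 12: a_12 = 10923.

10923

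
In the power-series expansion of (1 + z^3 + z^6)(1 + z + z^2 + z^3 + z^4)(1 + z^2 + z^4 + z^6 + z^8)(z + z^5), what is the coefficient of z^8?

9

(1 + z^3 + z^6) has coefficients 1,0,0,1,0,0,1 for degrees 0…6.
(1 + z + z^2 + z^3 + z^4) has coefficients 1,1,1,1,1,0,0,0,0 for degrees 0…8.
Multiplying by (1 + z^2 + z^4 + z^6 + z^8) gives running coefficients 1,1,2,2,3,2,3,2,3 for degrees 0…8.
Finally multiplying by (z + z^5), the product of all factors after the first has coefficients 0,1,1,2,2,4,3,5,4 for degrees 0…8.
[z^8] = 1·4 + 1·4 + 1·1 = 9.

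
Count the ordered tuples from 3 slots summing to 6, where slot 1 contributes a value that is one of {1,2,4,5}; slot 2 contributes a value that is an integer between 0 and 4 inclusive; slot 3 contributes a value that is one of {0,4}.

The generating function for the choices is (t + t^2 + t^4 + t^5)·(1 + t + t^2 + t^3 + t^4)·(1 + t^4); the count is [t^6].
(t + t^2 + t^4 + t^5) has coefficients 0,1,1,0,1,1 for degrees 0…5.
(1 + t + t^2 + t^3 + t^4) has coefficients 1,1,1,1,1,0,0 for degrees 0…6.
Finally multiplying by (1 + t^4), the product of all factors after the first has coefficients 1,1,1,1,2,1,1 for degrees 0…6.
[t^6] = 1·1 + 1·2 + 1·1 + 1·1 = 5.

5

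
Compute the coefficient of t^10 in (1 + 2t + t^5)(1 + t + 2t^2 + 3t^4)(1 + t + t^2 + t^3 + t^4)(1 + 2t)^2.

110

(1 + 2t + t^5) has coefficients 1,2,0,0,0,1 for degrees 0…5.
(1 + t + 2t^2 + 3t^4) has coefficients 1,1,2,0,3,0,0,0,0,0,0 for degrees 0…10.
Multiplying by (1 + t + t^2 + t^3 + t^4) gives running coefficients 1,2,4,4,7,6,5,3,3,0,0 for degrees 0…10.
Finally multiplying by (1 + 2t)^2, the product of all factors after the first has coefficients 1,6,16,28,39,50,57,47,35,24,12 for degrees 0…10.
[t^10] = 1·12 + 2·24 + 1·50 = 110.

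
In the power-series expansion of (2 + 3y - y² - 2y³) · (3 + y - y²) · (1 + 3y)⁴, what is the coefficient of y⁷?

-810

(2 + 3y - y² - 2y³) has coefficients 2,3,-1,-2 for degrees 0…3.
(3 + y - y²) has coefficients 3,1,-1,0,0,0,0,0 for degrees 0…7.
Finally multiplying by (1 + 3y)⁴, the product of all factors after the first has coefficients 3,37,173,366,297,-27,-81,0 for degrees 0…7.
[y⁷] = 2·0 + 3·(-81) − 1·(-27) − 2·297 = -810.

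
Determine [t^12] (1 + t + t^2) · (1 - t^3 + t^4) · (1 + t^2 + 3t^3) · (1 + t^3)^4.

(1 + t + t^2) has coefficients 1,1,1 for degrees 0…2.
(1 - t^3 + t^4) has coefficients 1,0,0,-1,1,0,0,0,0,0,0,0,0 for degrees 0…12.
Multiplying by (1 + t^2 + 3t^3) gives running coefficients 1,0,1,2,1,-1,-2,3,0,0,0,0,0 for degrees 0…12.
Finally multiplying by (1 + t^3)^4, the product of all factors after the first has coefficients 1,0,1,6,1,3,12,7,2,8,18,-2,-3 for degrees 0…12.
[t^12] = 1·(-3) + 1·(-2) + 1·18 = 13.

13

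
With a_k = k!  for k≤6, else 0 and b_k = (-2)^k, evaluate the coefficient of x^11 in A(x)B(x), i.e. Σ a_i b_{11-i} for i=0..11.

-18944

Write out a_i and b_{11-i} for i = 0,…,11 and sum the products.
Σ = 1·(-2048) + 1·1024 + 2·(-512) + 6·256 + 24·(-128) + 120·64 + 720·(-32) + 0·16 + 0·(-8) + 0·4 + 0·(-2) + 0·1 = -18944.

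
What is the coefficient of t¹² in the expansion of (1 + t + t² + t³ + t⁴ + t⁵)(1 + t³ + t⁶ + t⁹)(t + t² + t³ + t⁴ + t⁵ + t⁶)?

12

(1 + t + t² + t³ + t⁴ + t⁵) has coefficients 1,1,1,1,1,1 for degrees 0…5.
(1 + t³ + t⁶ + t⁹) has coefficients 1,0,0,1,0,0,1,0,0,1,0,0,0 for degrees 0…12.
Finally multiplying by (t + t² + t³ + t⁴ + t⁵ + t⁶), the product of all factors after the first has coefficients 0,1,1,1,2,2,2,2,2,2,2,2,2 for degrees 0…12.
[t¹²] = 1·2 + 1·2 + 1·2 + 1·2 + 1·2 + 1·2 = 12.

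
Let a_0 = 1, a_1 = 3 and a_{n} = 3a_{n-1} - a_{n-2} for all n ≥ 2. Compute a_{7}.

The ordinary generating function has denominator 1 - 3z + z^2.
Iterating the recurrence: a_0,…,a_{7} = 1, 3, 8, 21, 55, 144, 377, 987.

987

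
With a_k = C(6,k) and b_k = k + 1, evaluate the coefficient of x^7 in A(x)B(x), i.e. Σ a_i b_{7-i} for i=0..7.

320

This is [x^7] in the product of the two ordinary generating functions.
Σ = 1·8 + 6·7 + 15·6 + 20·5 + 15·4 + 6·3 + 1·2 + 0·1 = 320.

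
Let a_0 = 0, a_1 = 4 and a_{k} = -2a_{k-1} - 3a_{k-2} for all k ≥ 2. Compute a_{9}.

292

The ordinary generating function has denominator 1 + 2z + 3z^2.
Iterating the recurrence: a_0,…,a_{9} = 0, 4, -8, 4, 16, -44, 40, 52, -224, 292.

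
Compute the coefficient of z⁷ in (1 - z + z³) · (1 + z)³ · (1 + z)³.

14

(1 - z + z³) has coefficients 1,-1,0,1 for degrees 0…3.
(1 + z)³ has coefficients 1,3,3,1,0,0,0,0 for degrees 0…7.
Finally multiplying by (1 + z)³, the product of all factors after the first has coefficients 1,6,15,20,15,6,1,0 for degrees 0…7.
[z⁷] = 1·0 − 1·1 + 1·15 = 14.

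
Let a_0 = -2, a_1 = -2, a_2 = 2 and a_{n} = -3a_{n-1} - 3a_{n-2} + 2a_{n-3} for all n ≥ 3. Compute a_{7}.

The ordinary generating function has denominator 1 + 3q + 3q^2 - 2q^3.
Iterating the recurrence: a_0,…,a_{7} = -2, -2, 2, -4, 2, 10, -44, 106.

106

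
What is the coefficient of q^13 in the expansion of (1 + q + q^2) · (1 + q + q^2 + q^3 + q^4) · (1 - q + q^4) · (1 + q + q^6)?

(1 + q + q^2) has coefficients 1,1,1 for degrees 0…2.
(1 + q + q^2 + q^3 + q^4) has coefficients 1,1,1,1,1,0,0,0,0,0,0,0,0,0 for degrees 0…13.
Multiplying by (1 - q + q^4) gives running coefficients 1,0,0,0,1,0,1,1,1,0,0,0,0,0 for degrees 0…13.
Finally multiplying by (1 + q + q^6), the product of all factors after the first has coefficients 1,1,0,0,1,1,2,2,2,1,1,0,1,1 for degrees 0…13.
[q^13] = 1·1 + 1·1 + 1·0 = 2.

2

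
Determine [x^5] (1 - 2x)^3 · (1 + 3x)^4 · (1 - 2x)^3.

(1 - 2x)^3 has coefficients 1,-6,12,-8 for degrees 0…3.
(1 + 3x)^4 has coefficients 1,12,54,108,81,0 for degrees 0…5.
Finally multiplying by (1 - 2x)^3, the product of all factors after the first has coefficients 1,6,-6,-80,-15,378 for degrees 0…5.
[x^5] = 1·378 − 6·(-15) + 12·(-80) − 8·(-6) = -444.

-444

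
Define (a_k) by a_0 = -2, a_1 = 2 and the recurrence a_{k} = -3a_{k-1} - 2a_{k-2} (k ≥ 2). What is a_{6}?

The ordinary generating function has denominator 1 + 3t + 2t^2.
Iterating the recurrence: a_0,…,a_{6} = -2, 2, -2, 2, -2, 2, -2.

-2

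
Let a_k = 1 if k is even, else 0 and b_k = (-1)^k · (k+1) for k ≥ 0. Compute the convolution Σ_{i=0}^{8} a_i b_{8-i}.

The convolution is the x^8 coefficient of A(x)B(x).
Σ = 1·9 + 0·(-8) + 1·7 + 0·(-6) + 1·5 + 0·(-4) + 1·3 + 0·(-2) + 1·1 = 25.

25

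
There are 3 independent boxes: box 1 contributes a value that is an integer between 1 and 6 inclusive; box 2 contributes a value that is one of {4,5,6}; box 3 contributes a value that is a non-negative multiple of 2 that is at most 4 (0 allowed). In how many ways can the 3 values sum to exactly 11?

The generating function for the choices is (y + y^2 + y^3 + y^4 + y^5 + y^6)·(y^4 + y^5 + y^6)·(1 + y^2 + y^4); the count is [y^11].
(y + y^2 + y^3 + y^4 + y^5 + y^6) has coefficients 0,1,1,1,1,1,1 for degrees 0…6.
(y^4 + y^5 + y^6) has coefficients 0,0,0,0,1,1,1,0,0,0,0,0 for degrees 0…11.
Finally multiplying by (1 + y^2 + y^4), the product of all factors after the first has coefficients 0,0,0,0,1,1,2,1,2,1,1,0 for degrees 0…11.
[y^11] = 1·1 + 1·1 + 1·2 + 1·1 + 1·2 + 1·1 = 8.

8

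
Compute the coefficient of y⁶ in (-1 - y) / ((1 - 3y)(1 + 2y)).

-596

Partial fractions give a closed form: a_n = (-4/5)·3^n + (-1/5)·(-2)^n.
At n = 6: a_6 = -596.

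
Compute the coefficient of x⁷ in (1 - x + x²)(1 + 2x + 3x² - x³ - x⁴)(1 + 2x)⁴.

(1 - x + x²) has coefficients 1,-1,1 for degrees 0…2.
(1 + 2x + 3x² - x³ - x⁴) has coefficients 1,2,3,-1,-1,0,0,0 for degrees 0…7.
Finally multiplying by (1 + 2x)⁴, the product of all factors after the first has coefficients 1,10,43,103,143,96,-8,-48 for degrees 0…7.
[x⁷] = 1·(-48) − 1·(-8) + 1·96 = 56.

56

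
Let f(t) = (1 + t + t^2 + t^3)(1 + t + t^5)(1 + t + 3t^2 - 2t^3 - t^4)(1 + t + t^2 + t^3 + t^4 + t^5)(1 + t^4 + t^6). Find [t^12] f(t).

(1 + t + t^2 + t^3) has coefficients 1,1,1,1 for degrees 0…3.
(1 + t + t^5) has coefficients 1,1,0,0,0,1,0,0,0,0,0,0,0 for degrees 0…12.
Multiplying by (1 + t + 3t^2 - 2t^3 - t^4) gives running coefficients 1,2,4,1,-3,0,1,3,-2,-1,0,0,0 for degrees 0…12.
Multiplying by (1 + t + t^2 + t^3 + t^4 + t^5) gives running coefficients 1,3,7,8,5,5,5,6,0,-2,1,1,0 for degrees 0…12.
Finally multiplying by (1 + t^4 + t^6), the product of all factors after the first has coefficients 1,3,7,8,6,8,13,17,12,11,11,12,5 for degrees 0…12.
[t^12] = 1·5 + 1·12 + 1·11 + 1·11 = 39.

39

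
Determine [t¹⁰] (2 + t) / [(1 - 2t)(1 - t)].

Partial fractions give a closed form: a_n = (5)·2^n + (-3)·1^n.
At n = 10: a_10 = 5117.

5117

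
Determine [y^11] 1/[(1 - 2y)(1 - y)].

4095

Partial fractions give a closed form: a_n = (2)·2^n + (-1)·1^n.
At n = 11: a_11 = 4095.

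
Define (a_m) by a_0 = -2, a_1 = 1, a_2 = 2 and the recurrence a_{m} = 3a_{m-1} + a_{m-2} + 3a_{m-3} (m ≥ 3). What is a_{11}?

56821

The ordinary generating function has denominator 1 - 3y - y^2 - 3y^3.
Iterating the recurrence: a_0,…,a_{11} = -2, 1, 2, 1, 8, 31, 104, 367, 1298, 4573, 16118, 56821.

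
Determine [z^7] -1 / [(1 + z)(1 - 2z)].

-85

The denominator gives the recurrence a_n = a_(n−1) + 2a_(n−2) for n ≥ 2; the numerator fixes a_0 = -1, a_1 = -1.
Iterating: -1, -1, -3, -5, -11, -21, -43, -85, so a_7 = -85.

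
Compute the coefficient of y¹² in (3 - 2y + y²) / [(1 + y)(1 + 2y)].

34810

The denominator gives the recurrence a_n = −3a_(n−1) − 2a_(n−2) for n ≥ 3; the numerator fixes a_0 = 3, a_1 = -11, a_2 = 28.
Iterating: 3, -11, 28, -62, 130, -266, 538, -1082, 2170, -4346, 8698, -17402, 34810, so a_12 = 34810.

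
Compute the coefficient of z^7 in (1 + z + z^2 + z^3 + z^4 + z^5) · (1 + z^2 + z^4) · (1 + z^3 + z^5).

7

(1 + z + z^2 + z^3 + z^4 + z^5) has coefficients 1,1,1,1,1,1 for degrees 0…5.
(1 + z^2 + z^4) has coefficients 1,0,1,0,1,0,0,0 for degrees 0…7.
Finally multiplying by (1 + z^3 + z^5), the product of all factors after the first has coefficients 1,0,1,1,1,2,0,2 for degrees 0…7.
[z^7] = 1·2 + 1·0 + 1·2 + 1·1 + 1·1 + 1·1 = 7.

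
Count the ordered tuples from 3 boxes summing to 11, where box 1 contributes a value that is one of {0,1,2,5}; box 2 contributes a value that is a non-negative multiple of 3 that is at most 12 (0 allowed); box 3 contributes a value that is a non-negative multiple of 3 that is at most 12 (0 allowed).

7

The generating function for the choices is (1 + x + x^2 + x^5)·(1 + x^3 + x^6 + x^9 + x^12)·(1 + x^3 + x^6 + x^9 + x^12); the count is [x^11].
(1 + x + x^2 + x^5) has coefficients 1,1,1,0,0,1 for degrees 0…5.
(1 + x^3 + x^6 + x^9 + x^12) has coefficients 1,0,0,1,0,0,1,0,0,1,0,0 for degrees 0…11.
Finally multiplying by (1 + x^3 + x^6 + x^9 + x^12), the product of all factors after the first has coefficients 1,0,0,2,0,0,3,0,0,4,0,0 for degrees 0…11.
[x^11] = 1·0 + 1·0 + 1·4 + 1·3 = 7.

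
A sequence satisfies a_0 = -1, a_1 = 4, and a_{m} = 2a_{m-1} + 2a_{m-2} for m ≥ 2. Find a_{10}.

The ordinary generating function has denominator 1 - 2t - 2t^2.
Iterating the recurrence: a_0,…,a_{10} = -1, 4, 6, 20, 52, 144, 392, 1072, 2928, 8000, 21856.

21856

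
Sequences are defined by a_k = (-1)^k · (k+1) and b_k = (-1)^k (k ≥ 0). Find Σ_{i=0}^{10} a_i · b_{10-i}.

66

Write out a_i and b_{10-i} for i = 0,…,10 and sum the products.
Σ = 1·1 − 2·(-1) + 3·1 − 4·(-1) + 5·1 − 6·(-1) + 7·1 − 8·(-1) + 9·1 − 10·(-1) + 11·1 = 66.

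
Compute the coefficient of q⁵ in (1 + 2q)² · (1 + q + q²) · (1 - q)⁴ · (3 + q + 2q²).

6

(1 + 2q)² has coefficients 1,4,4 for degrees 0…2.
(1 + q + q²) has coefficients 1,1,1,0,0,0 for degrees 0…5.
Multiplying by (1 - q)⁴ gives running coefficients 1,-3,3,-2,3,-3 for degrees 0…5.
Finally multiplying by (3 + q + 2q²), the product of all factors after the first has coefficients 3,-8,8,-9,13,-10 for degrees 0…5.
[q⁵] = 1·(-10) + 4·13 + 4·(-9) = 6.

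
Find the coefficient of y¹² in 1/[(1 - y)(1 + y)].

1

Partial fractions give a closed form: a_n = (1/2)·1^n + (1/2)·(-1)^n.
At n = 12: a_12 = 1.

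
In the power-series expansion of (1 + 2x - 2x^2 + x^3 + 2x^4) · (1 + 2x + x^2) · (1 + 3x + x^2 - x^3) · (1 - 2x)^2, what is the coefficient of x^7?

-43

(1 + 2x - 2x^2 + x^3 + 2x^4) has coefficients 1,2,-2,1,2 for degrees 0…4.
(1 + 2x + x^2) has coefficients 1,2,1,0,0,0,0,0 for degrees 0…7.
Multiplying by (1 + 3x + x^2 - x^3) gives running coefficients 1,5,8,4,-1,-1,0,0 for degrees 0…7.
Finally multiplying by (1 - 2x)^2, the product of all factors after the first has coefficients 1,1,-8,-8,15,19,0,-4 for degrees 0…7.
[x^7] = 1·(-4) + 2·0 − 2·19 + 1·15 + 2·(-8) = -43.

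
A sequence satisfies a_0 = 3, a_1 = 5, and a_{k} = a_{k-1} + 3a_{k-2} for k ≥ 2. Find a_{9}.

4493

The ordinary generating function has denominator 1 - z - 3z^2.
Iterating the recurrence: a_0,…,a_{9} = 3, 5, 14, 29, 71, 158, 371, 845, 1958, 4493.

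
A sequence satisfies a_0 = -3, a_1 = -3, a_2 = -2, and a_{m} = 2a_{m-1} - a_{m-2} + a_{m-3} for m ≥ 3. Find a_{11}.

-449

The ordinary generating function has denominator 1 - 2y + y^2 - y^3.
Iterating the recurrence: a_0,…,a_{11} = -3, -3, -2, -4, -9, -16, -27, -47, -83, -146, -256, -449.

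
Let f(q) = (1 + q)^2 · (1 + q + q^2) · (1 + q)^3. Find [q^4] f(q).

(1 + q)^2 has coefficients 1,2,1 for degrees 0…2.
(1 + q + q^2) has coefficients 1,1,1,0,0 for degrees 0…4.
Finally multiplying by (1 + q)^3, the product of all factors after the first has coefficients 1,4,7,7,4 for degrees 0…4.
[q^4] = 1·4 + 2·7 + 1·7 = 25.

25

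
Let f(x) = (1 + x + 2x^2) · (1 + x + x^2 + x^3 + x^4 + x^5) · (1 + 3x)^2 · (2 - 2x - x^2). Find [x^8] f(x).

-97

(1 + x + 2x^2) has coefficients 1,1,2 for degrees 0…2.
(1 + x + x^2 + x^3 + x^4 + x^5) has coefficients 1,1,1,1,1,1,0,0,0 for degrees 0…8.
Multiplying by (1 + 3x)^2 gives running coefficients 1,7,16,16,16,16,15,9,0 for degrees 0…8.
Finally multiplying by (2 - 2x - x^2), the product of all factors after the first has coefficients 2,12,17,-7,-16,-16,-18,-28,-33 for degrees 0…8.
[x^8] = 1·(-33) + 1·(-28) + 2·(-18) = -97.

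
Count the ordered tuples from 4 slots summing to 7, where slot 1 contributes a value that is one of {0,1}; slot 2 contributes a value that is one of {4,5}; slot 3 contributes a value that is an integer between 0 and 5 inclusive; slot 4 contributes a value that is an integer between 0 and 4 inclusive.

12

The generating function for the choices is (1 + y)·(y⁴ + y⁵)·(1 + y + y² + y³ + y⁴ + y⁵)·(1 + y + y² + y³ + y⁴); the count is [y⁷].
(1 + y) has coefficients 1,1 for degrees 0…1.
(y⁴ + y⁵) has coefficients 0,0,0,0,1,1,0,0 for degrees 0…7.
Multiplying by (1 + y + y² + y³ + y⁴ + y⁵) gives running coefficients 0,0,0,0,1,2,2,2 for degrees 0…7.
Finally multiplying by (1 + y + y² + y³ + y⁴), the product of all factors after the first has coefficients 0,0,0,0,1,3,5,7 for degrees 0…7.
[y⁷] = 1·7 + 1·5 = 12.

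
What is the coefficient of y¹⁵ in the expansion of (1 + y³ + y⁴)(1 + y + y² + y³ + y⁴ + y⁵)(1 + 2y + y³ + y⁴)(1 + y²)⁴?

79

(1 + y³ + y⁴) has coefficients 1,0,0,1,1 for degrees 0…4.
(1 + y + y² + y³ + y⁴ + y⁵) has coefficients 1,1,1,1,1,1,0,0,0,0,0,0,0,0,0,0 for degrees 0…15.
Multiplying by (1 + 2y + y³ + y⁴) gives running coefficients 1,3,3,4,5,5,4,2,2,1,0,0,0,0,0,0 for degrees 0…15.
Finally multiplying by (1 + y²)⁴, the product of all factors after the first has coefficients 1,3,7,16,23,39,46,58,61,58,55,40,33,19,12,6 for degrees 0…15.
[y¹⁵] = 1·6 + 1·33 + 1·40 = 79.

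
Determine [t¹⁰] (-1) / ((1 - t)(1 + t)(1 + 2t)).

-1365

The denominator gives the recurrence a_n = −2a_(n−1) + a_(n−2) + 2a_(n−3) for n ≥ 3; the numerator fixes a_0 = -1, a_1 = 2, a_2 = -5.
Iterating: -1, 2, -5, 10, -21, 42, -85, 170, -341, 682, -1365, so a_10 = -1365.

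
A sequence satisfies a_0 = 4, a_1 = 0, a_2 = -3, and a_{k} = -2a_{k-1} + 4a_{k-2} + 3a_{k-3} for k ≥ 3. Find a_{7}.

1404

The ordinary generating function has denominator 1 + 2t - 4t^2 - 3t^3.
Iterating the recurrence: a_0,…,a_{7} = 4, 0, -3, 18, -48, 159, -456, 1404.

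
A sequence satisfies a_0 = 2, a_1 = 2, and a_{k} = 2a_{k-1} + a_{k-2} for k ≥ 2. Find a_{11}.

The ordinary generating function has denominator 1 - 2z - z^2.
Iterating the recurrence: a_0,…,a_{11} = 2, 2, 6, 14, 34, 82, 198, 478, 1154, 2786, 6726, 16238.

16238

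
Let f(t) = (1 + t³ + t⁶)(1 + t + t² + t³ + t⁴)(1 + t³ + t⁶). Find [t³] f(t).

3

(1 + t³ + t⁶) has coefficients 1,0,0,1 for degrees 0…3.
(1 + t + t² + t³ + t⁴) has coefficients 1,1,1,1 for degrees 0…3.
Finally multiplying by (1 + t³ + t⁶), the product of all factors after the first has coefficients 1,1,1,2 for degrees 0…3.
[t³] = 1·2 + 1·1 = 3.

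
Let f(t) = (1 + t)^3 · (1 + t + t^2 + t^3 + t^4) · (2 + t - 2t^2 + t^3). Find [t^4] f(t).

14

(1 + t)^3 has coefficients 1,3,3,1 for degrees 0…3.
(1 + t + t^2 + t^3 + t^4) has coefficients 1,1,1,1,1 for degrees 0…4.
Finally multiplying by (2 + t - 2t^2 + t^3), the product of all factors after the first has coefficients 2,3,1,2,2 for degrees 0…4.
[t^4] = 1·2 + 3·2 + 3·1 + 1·3 = 14.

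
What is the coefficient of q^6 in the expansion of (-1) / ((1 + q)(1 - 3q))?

-547

The denominator gives the recurrence a_n = 2a_(n−1) + 3a_(n−2) for n ≥ 3; the numerator fixes a_0 = -1, a_1 = -2, a_2 = -7.
Iterating: -1, -2, -7, -20, -61, -182, -547, so a_6 = -547.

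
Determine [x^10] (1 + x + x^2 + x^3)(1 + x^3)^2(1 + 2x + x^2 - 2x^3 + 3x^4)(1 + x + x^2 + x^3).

36

(1 + x + x^2 + x^3) has coefficients 1,1,1,1 for degrees 0…3.
(1 + x^3)^2 has coefficients 1,0,0,2,0,0,1,0,0,0,0 for degrees 0…10.
Multiplying by (1 + 2x + x^2 - 2x^3 + 3x^4) gives running coefficients 1,2,1,0,7,2,-3,8,1,-2,3 for degrees 0…10.
Finally multiplying by (1 + x + x^2 + x^3), the product of all factors after the first has coefficients 1,3,4,4,10,10,6,14,8,4,10 for degrees 0…10.
[x^10] = 1·10 + 1·4 + 1·8 + 1·14 = 36.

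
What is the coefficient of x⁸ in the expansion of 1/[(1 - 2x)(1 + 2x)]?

Partial fractions give a closed form: a_n = (1/2)·2^n + (1/2)·(-2)^n.
At n = 8: a_8 = 256.

256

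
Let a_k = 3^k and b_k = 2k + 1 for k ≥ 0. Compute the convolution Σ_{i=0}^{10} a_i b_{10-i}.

Write out a_i and b_{10-i} for i = 0,…,10 and sum the products.
Σ = 1·21 + 3·19 + 9·17 + 27·15 + 81·13 + 243·11 + 729·9 + 2187·7 + 6561·5 + 19683·3 + 59049·1 = 177135.

177135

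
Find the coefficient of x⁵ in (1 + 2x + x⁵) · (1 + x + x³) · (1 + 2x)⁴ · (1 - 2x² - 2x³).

-189

(1 + 2x + x⁵) has coefficients 1,2,0,0,0,1 for degrees 0…5.
(1 + x + x³) has coefficients 1,1,0,1,0,0 for degrees 0…5.
Multiplying by (1 + 2x)⁴ gives running coefficients 1,9,32,57,56,40 for degrees 0…5.
Finally multiplying by (1 - 2x² - 2x³), the product of all factors after the first has coefficients 1,9,30,37,-26,-138 for degrees 0…5.
[x⁵] = 1·(-138) + 2·(-26) + 1·1 = -189.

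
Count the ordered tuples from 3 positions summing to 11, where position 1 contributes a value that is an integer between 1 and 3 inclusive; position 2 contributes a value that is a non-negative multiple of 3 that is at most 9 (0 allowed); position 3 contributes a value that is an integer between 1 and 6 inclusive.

The generating function for the choices is (q + q² + q³)·(1 + q³ + q⁶ + q⁹)·(q + q² + q³ + q⁴ + q⁵ + q⁶); the count is [q¹¹].
(q + q² + q³) has coefficients 0,1,1,1 for degrees 0…3.
(1 + q³ + q⁶ + q⁹) has coefficients 1,0,0,1,0,0,1,0,0,1,0,0 for degrees 0…11.
Finally multiplying by (q + q² + q³ + q⁴ + q⁵ + q⁶), the product of all factors after the first has coefficients 0,1,1,1,2,2,2,2,2,2,2,2 for degrees 0…11.
[q¹¹] = 1·2 + 1·2 + 1·2 = 6.

6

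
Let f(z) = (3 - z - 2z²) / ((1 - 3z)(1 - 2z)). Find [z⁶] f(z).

5090

The denominator gives the recurrence a_n = 5a_(n−1) − 6a_(n−2) for n ≥ 3; the numerator fixes a_0 = 3, a_1 = 14, a_2 = 50.
Iterating: 3, 14, 50, 166, 530, 1654, 5090, so a_6 = 5090.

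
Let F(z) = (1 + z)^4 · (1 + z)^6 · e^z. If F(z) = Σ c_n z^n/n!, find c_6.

The EGF product rule gives c_6 = Σ_{k_1+k_2+k_3=6} C(6; k_1,k_2,k_3) · ∏ g_i(k_i), where (1+z)^4 gives the falling factorial (4)_k; (1+z)^6 gives the falling factorial (6)_k; e^z gives (1)^k.
g_1(k) for k = 0…6: 1, 4, 12, 24, 24, 0, 0.
g_2(k) for k = 0…6: 1, 6, 30, 120, 360, 720, 720.
g_3(k) for k = 0…6: 1, 1, 1, 1, 1, 1, 1.
First combine the last two factors: h(k) = Σ_j C(k,j)·g_2(j)·g_3(k−j) for k = 0…6: 1, 7, 43, 229, 1045, 4051, 13327.
c_6 = Σ_k C(6,k)·g_1(k)·h(6−k) = 1·1·13327 + 6·4·4051 + 15·12·1045 + 20·24·229 + 15·24·43 = 13327 + 97224 + 188100 + 109920 + 15480 = 424051.

424051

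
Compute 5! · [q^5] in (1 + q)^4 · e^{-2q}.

48

The EGF product rule gives c_5 = Σ_{k_1+k_2=5} C(5; k_1,k_2) · ∏ g_i(k_i), where (1+q)^4 gives the falling factorial (4)_k; e^{-2q} gives (-2)^k.
g_1(k) for k = 0…5: 1, 4, 12, 24, 24, 0.
g_2(k) for k = 0…5: 1, -2, 4, -8, 16, -32.
c_5 = Σ_k C(5,k)·g_1(k)·g_2(5−k) = 1·1·(-32) + 5·4·16 + 10·12·(-8) + 10·24·4 + 5·24·(-2) = −32 + 320 − 960 + 960 − 240 = 48.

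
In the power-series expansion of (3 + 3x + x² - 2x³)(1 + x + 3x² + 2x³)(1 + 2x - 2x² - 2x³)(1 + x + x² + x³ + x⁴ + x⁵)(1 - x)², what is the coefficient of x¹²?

(3 + 3x + x² - 2x³) has coefficients 3,3,1,-2 for degrees 0…3.
(1 + x + 3x² + 2x³) has coefficients 1,1,3,2,0,0,0,0,0,0,0,0,0 for degrees 0…12.
Multiplying by (1 + 2x - 2x² - 2x³) gives running coefficients 1,3,3,4,-4,-10,-4,0,0,0,0,0,0 for degrees 0…12.
Multiplying by (1 + x + x² + x³ + x⁴ + x⁵) gives running coefficients 1,4,7,11,7,-3,-8,-11,-14,-18,-14,-4,0 for degrees 0…12.
Finally multiplying by (1 - x)², the product of all factors after the first has coefficients 1,2,0,1,-8,-6,5,2,0,-1,8,6,-6 for degrees 0…12.
[x¹²] = 3·(-6) + 3·6 + 1·8 − 2·(-1) = 10.

10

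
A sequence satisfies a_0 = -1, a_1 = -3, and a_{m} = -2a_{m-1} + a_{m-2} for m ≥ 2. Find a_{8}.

The ordinary generating function has denominator 1 + 2x - x^2.
Iterating the recurrence: a_0,…,a_{8} = -1, -3, 5, -13, 31, -75, 181, -437, 1055.

1055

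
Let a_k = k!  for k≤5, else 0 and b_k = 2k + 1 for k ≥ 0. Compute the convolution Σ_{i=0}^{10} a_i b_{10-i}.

1796

This is [x^10] in the product of the two ordinary generating functions.
Σ = 1·21 + 1·19 + 2·17 + 6·15 + 24·13 + 120·11 + 0·9 + 0·7 + 0·5 + 0·3 + 0·1 = 1796.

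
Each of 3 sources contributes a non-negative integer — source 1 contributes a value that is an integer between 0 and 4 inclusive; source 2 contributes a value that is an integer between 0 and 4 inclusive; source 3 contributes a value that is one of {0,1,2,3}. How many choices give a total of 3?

The generating function for the choices is (1 + t + t² + t³ + t⁴)·(1 + t + t² + t³ + t⁴)·(1 + t + t² + t³); the count is [t³].
(1 + t + t² + t³ + t⁴) has coefficients 1,1,1,1 for degrees 0…3.
(1 + t + t² + t³ + t⁴) has coefficients 1,1,1,1 for degrees 0…3.
Finally multiplying by (1 + t + t² + t³), the product of all factors after the first has coefficients 1,2,3,4 for degrees 0…3.
[t³] = 1·4 + 1·3 + 1·2 + 1·1 = 10.

10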